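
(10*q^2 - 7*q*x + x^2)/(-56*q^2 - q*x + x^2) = (-10*q^2 + 7*q*x - x^2)/(56*q^2 + q*x - x^2)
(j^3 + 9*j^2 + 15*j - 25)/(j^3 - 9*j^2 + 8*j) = (j^2 + 10*j + 25)/(j*(j - 8))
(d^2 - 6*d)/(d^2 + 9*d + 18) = d*(d - 6)/(d^2 + 9*d + 18)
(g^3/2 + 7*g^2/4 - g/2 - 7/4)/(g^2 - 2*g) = (2*g^3 + 7*g^2 - 2*g - 7)/(4*g*(g - 2))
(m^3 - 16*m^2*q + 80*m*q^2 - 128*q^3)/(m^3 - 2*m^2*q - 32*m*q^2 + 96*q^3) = (m - 8*q)/(m + 6*q)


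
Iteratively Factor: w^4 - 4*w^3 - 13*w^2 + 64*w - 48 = (w - 4)*(w^3 - 13*w + 12) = (w - 4)*(w - 3)*(w^2 + 3*w - 4) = (w - 4)*(w - 3)*(w + 4)*(w - 1)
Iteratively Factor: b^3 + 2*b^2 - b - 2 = (b - 1)*(b^2 + 3*b + 2) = (b - 1)*(b + 2)*(b + 1)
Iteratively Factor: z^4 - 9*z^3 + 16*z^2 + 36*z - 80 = (z - 2)*(z^3 - 7*z^2 + 2*z + 40) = (z - 5)*(z - 2)*(z^2 - 2*z - 8) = (z - 5)*(z - 2)*(z + 2)*(z - 4)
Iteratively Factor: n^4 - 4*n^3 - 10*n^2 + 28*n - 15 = (n - 1)*(n^3 - 3*n^2 - 13*n + 15) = (n - 1)*(n + 3)*(n^2 - 6*n + 5) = (n - 1)^2*(n + 3)*(n - 5)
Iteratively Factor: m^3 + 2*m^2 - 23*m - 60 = (m + 3)*(m^2 - m - 20) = (m + 3)*(m + 4)*(m - 5)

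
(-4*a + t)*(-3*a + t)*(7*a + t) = 84*a^3 - 37*a^2*t + t^3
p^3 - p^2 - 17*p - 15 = (p - 5)*(p + 1)*(p + 3)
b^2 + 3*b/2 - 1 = (b - 1/2)*(b + 2)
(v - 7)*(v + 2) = v^2 - 5*v - 14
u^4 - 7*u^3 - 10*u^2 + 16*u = u*(u - 8)*(u - 1)*(u + 2)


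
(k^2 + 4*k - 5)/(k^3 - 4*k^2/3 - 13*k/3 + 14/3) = 3*(k + 5)/(3*k^2 - k - 14)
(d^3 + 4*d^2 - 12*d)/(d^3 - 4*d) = (d + 6)/(d + 2)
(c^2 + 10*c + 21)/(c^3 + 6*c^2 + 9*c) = (c + 7)/(c*(c + 3))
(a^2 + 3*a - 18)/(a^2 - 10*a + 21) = (a + 6)/(a - 7)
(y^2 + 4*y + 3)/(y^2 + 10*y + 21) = (y + 1)/(y + 7)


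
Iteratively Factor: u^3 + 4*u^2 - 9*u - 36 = (u + 3)*(u^2 + u - 12) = (u - 3)*(u + 3)*(u + 4)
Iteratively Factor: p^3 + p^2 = (p)*(p^2 + p) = p*(p + 1)*(p)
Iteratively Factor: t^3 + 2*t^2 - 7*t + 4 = (t - 1)*(t^2 + 3*t - 4) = (t - 1)*(t + 4)*(t - 1)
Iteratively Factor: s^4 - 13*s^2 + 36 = (s - 2)*(s^3 + 2*s^2 - 9*s - 18) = (s - 2)*(s + 3)*(s^2 - s - 6) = (s - 3)*(s - 2)*(s + 3)*(s + 2)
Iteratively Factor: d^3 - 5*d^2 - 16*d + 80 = (d - 4)*(d^2 - d - 20) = (d - 4)*(d + 4)*(d - 5)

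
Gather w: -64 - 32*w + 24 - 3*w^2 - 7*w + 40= -3*w^2 - 39*w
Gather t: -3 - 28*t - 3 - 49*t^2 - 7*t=-49*t^2 - 35*t - 6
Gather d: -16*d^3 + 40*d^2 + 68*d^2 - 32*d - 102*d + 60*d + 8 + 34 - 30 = -16*d^3 + 108*d^2 - 74*d + 12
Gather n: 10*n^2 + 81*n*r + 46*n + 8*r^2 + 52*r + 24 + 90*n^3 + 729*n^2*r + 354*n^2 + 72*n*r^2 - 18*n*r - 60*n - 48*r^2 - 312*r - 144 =90*n^3 + n^2*(729*r + 364) + n*(72*r^2 + 63*r - 14) - 40*r^2 - 260*r - 120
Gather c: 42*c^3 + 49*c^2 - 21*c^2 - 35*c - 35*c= 42*c^3 + 28*c^2 - 70*c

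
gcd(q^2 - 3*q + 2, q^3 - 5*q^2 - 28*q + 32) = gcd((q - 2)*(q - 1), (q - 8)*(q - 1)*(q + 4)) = q - 1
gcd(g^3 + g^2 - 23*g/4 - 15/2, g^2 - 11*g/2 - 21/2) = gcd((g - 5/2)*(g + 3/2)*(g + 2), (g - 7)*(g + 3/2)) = g + 3/2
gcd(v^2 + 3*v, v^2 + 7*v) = v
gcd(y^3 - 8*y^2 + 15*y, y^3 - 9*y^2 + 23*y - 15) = y^2 - 8*y + 15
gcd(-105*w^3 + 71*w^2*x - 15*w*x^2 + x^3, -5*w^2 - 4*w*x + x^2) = -5*w + x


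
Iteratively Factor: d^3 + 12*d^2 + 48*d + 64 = (d + 4)*(d^2 + 8*d + 16) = (d + 4)^2*(d + 4)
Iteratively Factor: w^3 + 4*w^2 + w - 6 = (w + 2)*(w^2 + 2*w - 3) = (w - 1)*(w + 2)*(w + 3)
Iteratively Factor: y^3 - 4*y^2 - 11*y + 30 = (y - 5)*(y^2 + y - 6) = (y - 5)*(y - 2)*(y + 3)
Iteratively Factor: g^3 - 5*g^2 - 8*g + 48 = (g - 4)*(g^2 - g - 12) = (g - 4)*(g + 3)*(g - 4)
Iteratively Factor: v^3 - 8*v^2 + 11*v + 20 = (v - 5)*(v^2 - 3*v - 4) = (v - 5)*(v + 1)*(v - 4)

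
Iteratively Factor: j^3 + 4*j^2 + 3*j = (j)*(j^2 + 4*j + 3) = j*(j + 1)*(j + 3)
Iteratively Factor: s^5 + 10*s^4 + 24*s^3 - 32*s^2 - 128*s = (s + 4)*(s^4 + 6*s^3 - 32*s) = s*(s + 4)*(s^3 + 6*s^2 - 32) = s*(s + 4)^2*(s^2 + 2*s - 8) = s*(s - 2)*(s + 4)^2*(s + 4)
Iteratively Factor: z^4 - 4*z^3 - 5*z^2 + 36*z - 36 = (z - 2)*(z^3 - 2*z^2 - 9*z + 18) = (z - 2)^2*(z^2 - 9) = (z - 3)*(z - 2)^2*(z + 3)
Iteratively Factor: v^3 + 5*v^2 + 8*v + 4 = (v + 2)*(v^2 + 3*v + 2) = (v + 2)^2*(v + 1)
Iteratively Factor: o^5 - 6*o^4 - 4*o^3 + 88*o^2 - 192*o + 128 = (o - 2)*(o^4 - 4*o^3 - 12*o^2 + 64*o - 64) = (o - 4)*(o - 2)*(o^3 - 12*o + 16) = (o - 4)*(o - 2)*(o + 4)*(o^2 - 4*o + 4) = (o - 4)*(o - 2)^2*(o + 4)*(o - 2)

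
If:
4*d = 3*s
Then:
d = 3*s/4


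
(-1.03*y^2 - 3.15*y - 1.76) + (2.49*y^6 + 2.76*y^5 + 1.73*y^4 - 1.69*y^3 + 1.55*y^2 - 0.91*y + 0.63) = 2.49*y^6 + 2.76*y^5 + 1.73*y^4 - 1.69*y^3 + 0.52*y^2 - 4.06*y - 1.13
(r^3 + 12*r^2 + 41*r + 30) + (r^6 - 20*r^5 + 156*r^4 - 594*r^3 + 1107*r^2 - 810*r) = r^6 - 20*r^5 + 156*r^4 - 593*r^3 + 1119*r^2 - 769*r + 30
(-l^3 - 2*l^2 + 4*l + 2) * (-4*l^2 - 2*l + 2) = 4*l^5 + 10*l^4 - 14*l^3 - 20*l^2 + 4*l + 4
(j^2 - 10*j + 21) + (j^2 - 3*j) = 2*j^2 - 13*j + 21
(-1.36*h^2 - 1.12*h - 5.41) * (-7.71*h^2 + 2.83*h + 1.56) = 10.4856*h^4 + 4.7864*h^3 + 36.4199*h^2 - 17.0575*h - 8.4396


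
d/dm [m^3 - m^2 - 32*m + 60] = 3*m^2 - 2*m - 32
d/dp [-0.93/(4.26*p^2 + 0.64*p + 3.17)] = (7.9236*p + 0.5952)/(4.26*p^2 + 0.64*p + 3.17)^2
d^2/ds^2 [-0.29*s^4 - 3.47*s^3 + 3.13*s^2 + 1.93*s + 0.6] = -3.48*s^2 - 20.82*s + 6.26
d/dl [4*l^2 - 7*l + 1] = 8*l - 7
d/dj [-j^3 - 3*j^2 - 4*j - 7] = -3*j^2 - 6*j - 4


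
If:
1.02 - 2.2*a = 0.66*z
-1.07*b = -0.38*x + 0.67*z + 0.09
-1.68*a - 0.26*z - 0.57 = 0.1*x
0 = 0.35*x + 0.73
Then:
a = -0.94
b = -3.75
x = -2.09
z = 4.67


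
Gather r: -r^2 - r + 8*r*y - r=-r^2 + r*(8*y - 2)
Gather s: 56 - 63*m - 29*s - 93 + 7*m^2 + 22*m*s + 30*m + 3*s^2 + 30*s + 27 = 7*m^2 - 33*m + 3*s^2 + s*(22*m + 1) - 10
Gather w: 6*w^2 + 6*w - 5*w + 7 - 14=6*w^2 + w - 7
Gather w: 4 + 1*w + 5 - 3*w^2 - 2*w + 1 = -3*w^2 - w + 10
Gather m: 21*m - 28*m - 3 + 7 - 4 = -7*m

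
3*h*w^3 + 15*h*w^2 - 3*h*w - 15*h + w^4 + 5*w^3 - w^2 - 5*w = (3*h + w)*(w - 1)*(w + 1)*(w + 5)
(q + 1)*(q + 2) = q^2 + 3*q + 2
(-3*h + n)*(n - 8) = -3*h*n + 24*h + n^2 - 8*n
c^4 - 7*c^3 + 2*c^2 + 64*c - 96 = (c - 4)^2*(c - 2)*(c + 3)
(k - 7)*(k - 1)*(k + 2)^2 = k^4 - 4*k^3 - 21*k^2 - 4*k + 28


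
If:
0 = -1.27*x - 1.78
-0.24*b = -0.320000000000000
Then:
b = 1.33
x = -1.40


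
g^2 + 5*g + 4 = (g + 1)*(g + 4)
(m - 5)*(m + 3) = m^2 - 2*m - 15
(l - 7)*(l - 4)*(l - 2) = l^3 - 13*l^2 + 50*l - 56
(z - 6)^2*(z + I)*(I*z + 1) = I*z^4 - 12*I*z^3 + 37*I*z^2 - 12*I*z + 36*I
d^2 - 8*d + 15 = (d - 5)*(d - 3)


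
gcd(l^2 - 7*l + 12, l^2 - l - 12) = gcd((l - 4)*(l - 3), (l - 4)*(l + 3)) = l - 4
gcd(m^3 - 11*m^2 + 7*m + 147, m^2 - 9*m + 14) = m - 7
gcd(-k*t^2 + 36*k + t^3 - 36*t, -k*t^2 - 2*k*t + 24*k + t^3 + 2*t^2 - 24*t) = -k*t - 6*k + t^2 + 6*t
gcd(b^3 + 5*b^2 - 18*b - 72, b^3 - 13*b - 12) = b^2 - b - 12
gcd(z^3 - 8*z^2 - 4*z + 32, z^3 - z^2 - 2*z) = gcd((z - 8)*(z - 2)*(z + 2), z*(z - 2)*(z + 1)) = z - 2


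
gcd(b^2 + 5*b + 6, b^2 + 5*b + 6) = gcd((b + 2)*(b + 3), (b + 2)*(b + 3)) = b^2 + 5*b + 6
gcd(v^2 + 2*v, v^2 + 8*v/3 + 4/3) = v + 2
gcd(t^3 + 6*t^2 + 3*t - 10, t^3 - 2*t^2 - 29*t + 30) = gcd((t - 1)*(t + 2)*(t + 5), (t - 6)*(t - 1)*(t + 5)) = t^2 + 4*t - 5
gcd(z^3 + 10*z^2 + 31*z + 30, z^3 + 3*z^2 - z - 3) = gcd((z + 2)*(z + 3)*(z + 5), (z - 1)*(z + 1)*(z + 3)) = z + 3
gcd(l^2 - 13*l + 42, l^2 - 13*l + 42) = l^2 - 13*l + 42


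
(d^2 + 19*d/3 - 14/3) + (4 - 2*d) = d^2 + 13*d/3 - 2/3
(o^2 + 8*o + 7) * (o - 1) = o^3 + 7*o^2 - o - 7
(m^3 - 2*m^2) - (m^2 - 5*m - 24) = m^3 - 3*m^2 + 5*m + 24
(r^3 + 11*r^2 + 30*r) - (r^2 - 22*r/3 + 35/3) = r^3 + 10*r^2 + 112*r/3 - 35/3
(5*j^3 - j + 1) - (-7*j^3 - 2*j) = 12*j^3 + j + 1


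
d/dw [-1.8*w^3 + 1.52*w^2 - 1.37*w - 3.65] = -5.4*w^2 + 3.04*w - 1.37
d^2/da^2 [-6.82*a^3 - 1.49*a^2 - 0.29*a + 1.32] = -40.92*a - 2.98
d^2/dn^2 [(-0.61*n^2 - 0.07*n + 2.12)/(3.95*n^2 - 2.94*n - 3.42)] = (-16.35221*n^3 + 149.02086*n^2 - 153.39114*n + 81.065088)/(61.629875*n^6 - 137.61405*n^5 - 57.65499*n^4 + 212.886576*n^3 + 49.919004*n^2 - 103.162248*n - 40.001688)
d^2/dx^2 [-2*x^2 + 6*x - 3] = -4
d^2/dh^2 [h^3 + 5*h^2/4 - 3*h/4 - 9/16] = 6*h + 5/2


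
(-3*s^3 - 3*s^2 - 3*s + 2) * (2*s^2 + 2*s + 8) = -6*s^5 - 12*s^4 - 36*s^3 - 26*s^2 - 20*s + 16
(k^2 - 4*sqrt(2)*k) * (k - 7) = k^3 - 7*k^2 - 4*sqrt(2)*k^2 + 28*sqrt(2)*k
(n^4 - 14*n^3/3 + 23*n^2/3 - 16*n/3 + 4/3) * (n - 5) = n^5 - 29*n^4/3 + 31*n^3 - 131*n^2/3 + 28*n - 20/3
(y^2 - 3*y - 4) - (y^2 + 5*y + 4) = -8*y - 8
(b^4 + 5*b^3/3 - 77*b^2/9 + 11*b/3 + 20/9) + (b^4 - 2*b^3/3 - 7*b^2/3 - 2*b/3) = 2*b^4 + b^3 - 98*b^2/9 + 3*b + 20/9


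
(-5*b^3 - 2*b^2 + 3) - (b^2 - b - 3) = -5*b^3 - 3*b^2 + b + 6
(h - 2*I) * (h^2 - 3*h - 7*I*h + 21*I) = h^3 - 3*h^2 - 9*I*h^2 - 14*h + 27*I*h + 42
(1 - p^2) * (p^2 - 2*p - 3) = -p^4 + 2*p^3 + 4*p^2 - 2*p - 3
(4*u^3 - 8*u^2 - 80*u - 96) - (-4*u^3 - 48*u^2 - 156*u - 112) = 8*u^3 + 40*u^2 + 76*u + 16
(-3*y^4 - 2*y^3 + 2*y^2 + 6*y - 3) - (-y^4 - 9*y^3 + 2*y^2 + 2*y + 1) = -2*y^4 + 7*y^3 + 4*y - 4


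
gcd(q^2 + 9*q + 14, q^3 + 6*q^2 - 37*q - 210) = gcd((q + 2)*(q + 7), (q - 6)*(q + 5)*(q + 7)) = q + 7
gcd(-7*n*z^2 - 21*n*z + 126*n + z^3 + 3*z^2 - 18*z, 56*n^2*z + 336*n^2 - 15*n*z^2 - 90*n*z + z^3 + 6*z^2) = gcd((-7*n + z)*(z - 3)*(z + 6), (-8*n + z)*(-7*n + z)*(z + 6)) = -7*n*z - 42*n + z^2 + 6*z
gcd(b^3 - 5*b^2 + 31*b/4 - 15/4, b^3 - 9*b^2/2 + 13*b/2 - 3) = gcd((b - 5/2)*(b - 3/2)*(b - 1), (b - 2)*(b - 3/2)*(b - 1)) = b^2 - 5*b/2 + 3/2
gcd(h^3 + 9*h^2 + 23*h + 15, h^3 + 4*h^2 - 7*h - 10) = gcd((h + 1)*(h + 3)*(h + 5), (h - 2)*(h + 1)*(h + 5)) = h^2 + 6*h + 5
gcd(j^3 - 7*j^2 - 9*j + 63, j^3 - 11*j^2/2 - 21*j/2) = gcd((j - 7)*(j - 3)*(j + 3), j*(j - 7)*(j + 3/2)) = j - 7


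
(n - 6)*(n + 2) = n^2 - 4*n - 12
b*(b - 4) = b^2 - 4*b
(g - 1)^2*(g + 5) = g^3 + 3*g^2 - 9*g + 5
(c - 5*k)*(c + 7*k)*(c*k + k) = c^3*k + 2*c^2*k^2 + c^2*k - 35*c*k^3 + 2*c*k^2 - 35*k^3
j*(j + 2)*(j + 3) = j^3 + 5*j^2 + 6*j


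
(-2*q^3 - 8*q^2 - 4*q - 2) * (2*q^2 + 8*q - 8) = -4*q^5 - 32*q^4 - 56*q^3 + 28*q^2 + 16*q + 16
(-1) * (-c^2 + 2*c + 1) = c^2 - 2*c - 1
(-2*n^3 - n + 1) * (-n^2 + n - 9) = 2*n^5 - 2*n^4 + 19*n^3 - 2*n^2 + 10*n - 9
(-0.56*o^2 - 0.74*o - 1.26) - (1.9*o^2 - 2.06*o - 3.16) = -2.46*o^2 + 1.32*o + 1.9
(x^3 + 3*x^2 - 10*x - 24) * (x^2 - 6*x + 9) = x^5 - 3*x^4 - 19*x^3 + 63*x^2 + 54*x - 216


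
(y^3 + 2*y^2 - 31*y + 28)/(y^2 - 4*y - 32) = (-y^3 - 2*y^2 + 31*y - 28)/(-y^2 + 4*y + 32)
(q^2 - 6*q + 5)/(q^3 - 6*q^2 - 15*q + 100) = (q - 1)/(q^2 - q - 20)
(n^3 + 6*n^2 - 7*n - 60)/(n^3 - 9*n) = (n^2 + 9*n + 20)/(n*(n + 3))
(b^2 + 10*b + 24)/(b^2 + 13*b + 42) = (b + 4)/(b + 7)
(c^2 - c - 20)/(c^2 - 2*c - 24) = (c - 5)/(c - 6)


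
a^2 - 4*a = a*(a - 4)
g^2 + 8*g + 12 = (g + 2)*(g + 6)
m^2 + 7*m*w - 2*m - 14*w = (m - 2)*(m + 7*w)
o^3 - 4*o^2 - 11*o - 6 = (o - 6)*(o + 1)^2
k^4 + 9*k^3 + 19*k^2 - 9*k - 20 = (k - 1)*(k + 1)*(k + 4)*(k + 5)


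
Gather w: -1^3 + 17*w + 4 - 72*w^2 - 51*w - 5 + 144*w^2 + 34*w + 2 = 72*w^2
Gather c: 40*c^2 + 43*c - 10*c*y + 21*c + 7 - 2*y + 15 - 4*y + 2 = 40*c^2 + c*(64 - 10*y) - 6*y + 24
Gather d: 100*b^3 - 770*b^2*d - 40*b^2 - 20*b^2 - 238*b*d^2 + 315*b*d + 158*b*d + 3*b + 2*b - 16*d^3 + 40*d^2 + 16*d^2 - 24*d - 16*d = 100*b^3 - 60*b^2 + 5*b - 16*d^3 + d^2*(56 - 238*b) + d*(-770*b^2 + 473*b - 40)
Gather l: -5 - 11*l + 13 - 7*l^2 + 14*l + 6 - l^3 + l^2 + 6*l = -l^3 - 6*l^2 + 9*l + 14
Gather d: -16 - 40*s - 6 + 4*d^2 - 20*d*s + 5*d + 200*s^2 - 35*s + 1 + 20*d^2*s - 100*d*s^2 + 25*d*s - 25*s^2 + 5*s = d^2*(20*s + 4) + d*(-100*s^2 + 5*s + 5) + 175*s^2 - 70*s - 21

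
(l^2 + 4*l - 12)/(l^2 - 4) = (l + 6)/(l + 2)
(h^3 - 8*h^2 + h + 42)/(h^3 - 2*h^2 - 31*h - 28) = (h^2 - h - 6)/(h^2 + 5*h + 4)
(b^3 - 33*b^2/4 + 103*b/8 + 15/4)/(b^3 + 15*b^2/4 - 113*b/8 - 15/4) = (b - 6)/(b + 6)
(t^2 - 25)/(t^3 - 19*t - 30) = (t + 5)/(t^2 + 5*t + 6)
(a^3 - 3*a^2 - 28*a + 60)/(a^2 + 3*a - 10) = a - 6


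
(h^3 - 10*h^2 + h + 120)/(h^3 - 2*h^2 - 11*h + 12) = (h^2 - 13*h + 40)/(h^2 - 5*h + 4)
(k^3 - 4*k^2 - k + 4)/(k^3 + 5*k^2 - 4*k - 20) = (k^3 - 4*k^2 - k + 4)/(k^3 + 5*k^2 - 4*k - 20)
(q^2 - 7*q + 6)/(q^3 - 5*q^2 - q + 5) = (q - 6)/(q^2 - 4*q - 5)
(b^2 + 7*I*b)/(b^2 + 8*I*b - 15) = b*(b + 7*I)/(b^2 + 8*I*b - 15)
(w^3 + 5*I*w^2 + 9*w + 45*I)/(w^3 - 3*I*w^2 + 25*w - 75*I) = (w + 3*I)/(w - 5*I)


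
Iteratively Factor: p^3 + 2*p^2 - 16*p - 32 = (p - 4)*(p^2 + 6*p + 8) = (p - 4)*(p + 4)*(p + 2)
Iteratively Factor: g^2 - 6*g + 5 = (g - 5)*(g - 1)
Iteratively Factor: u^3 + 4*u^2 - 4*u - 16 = (u + 4)*(u^2 - 4) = (u - 2)*(u + 4)*(u + 2)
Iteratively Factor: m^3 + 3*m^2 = (m)*(m^2 + 3*m) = m*(m + 3)*(m)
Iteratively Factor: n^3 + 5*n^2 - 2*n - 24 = (n + 4)*(n^2 + n - 6) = (n - 2)*(n + 4)*(n + 3)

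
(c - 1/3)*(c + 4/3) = c^2 + c - 4/9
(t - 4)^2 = t^2 - 8*t + 16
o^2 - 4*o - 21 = (o - 7)*(o + 3)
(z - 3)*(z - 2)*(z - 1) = z^3 - 6*z^2 + 11*z - 6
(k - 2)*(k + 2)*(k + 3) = k^3 + 3*k^2 - 4*k - 12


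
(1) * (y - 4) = y - 4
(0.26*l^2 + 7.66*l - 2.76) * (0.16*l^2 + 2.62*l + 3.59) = 0.0416*l^4 + 1.9068*l^3 + 20.561*l^2 + 20.2682*l - 9.9084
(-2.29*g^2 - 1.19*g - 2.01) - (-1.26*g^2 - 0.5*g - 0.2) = -1.03*g^2 - 0.69*g - 1.81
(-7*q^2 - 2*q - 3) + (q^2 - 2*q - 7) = -6*q^2 - 4*q - 10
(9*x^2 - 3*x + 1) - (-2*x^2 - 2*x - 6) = 11*x^2 - x + 7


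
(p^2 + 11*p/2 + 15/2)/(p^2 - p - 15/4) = 2*(2*p^2 + 11*p + 15)/(4*p^2 - 4*p - 15)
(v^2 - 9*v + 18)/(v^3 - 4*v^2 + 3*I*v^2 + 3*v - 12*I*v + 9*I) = (v - 6)/(v^2 + v*(-1 + 3*I) - 3*I)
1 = 1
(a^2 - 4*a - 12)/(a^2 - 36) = (a + 2)/(a + 6)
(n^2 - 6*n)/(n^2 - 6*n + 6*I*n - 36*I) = n/(n + 6*I)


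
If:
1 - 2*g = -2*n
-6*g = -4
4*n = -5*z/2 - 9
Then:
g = 2/3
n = 1/6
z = -58/15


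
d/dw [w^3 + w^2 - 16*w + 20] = 3*w^2 + 2*w - 16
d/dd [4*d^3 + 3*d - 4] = 12*d^2 + 3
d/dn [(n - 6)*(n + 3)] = 2*n - 3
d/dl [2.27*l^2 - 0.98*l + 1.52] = 4.54*l - 0.98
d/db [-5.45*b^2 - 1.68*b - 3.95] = -10.9*b - 1.68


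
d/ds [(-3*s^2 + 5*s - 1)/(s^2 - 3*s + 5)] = 2*(2*s^2 - 14*s + 11)/(s^4 - 6*s^3 + 19*s^2 - 30*s + 25)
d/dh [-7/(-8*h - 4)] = -7/(2*(2*h + 1)^2)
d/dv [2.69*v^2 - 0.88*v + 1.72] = 5.38*v - 0.88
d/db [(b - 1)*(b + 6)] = 2*b + 5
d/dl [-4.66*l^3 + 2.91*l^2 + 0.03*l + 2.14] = -13.98*l^2 + 5.82*l + 0.03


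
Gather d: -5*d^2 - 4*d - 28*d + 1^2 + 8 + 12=-5*d^2 - 32*d + 21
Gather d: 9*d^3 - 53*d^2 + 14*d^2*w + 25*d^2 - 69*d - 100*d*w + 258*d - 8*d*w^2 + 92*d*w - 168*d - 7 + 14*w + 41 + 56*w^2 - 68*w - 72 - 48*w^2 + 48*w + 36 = 9*d^3 + d^2*(14*w - 28) + d*(-8*w^2 - 8*w + 21) + 8*w^2 - 6*w - 2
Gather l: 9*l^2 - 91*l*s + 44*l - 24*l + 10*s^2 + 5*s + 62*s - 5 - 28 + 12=9*l^2 + l*(20 - 91*s) + 10*s^2 + 67*s - 21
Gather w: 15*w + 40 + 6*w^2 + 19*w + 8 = 6*w^2 + 34*w + 48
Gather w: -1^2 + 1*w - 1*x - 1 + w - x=2*w - 2*x - 2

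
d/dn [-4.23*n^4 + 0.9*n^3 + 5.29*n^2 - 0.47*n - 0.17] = -16.92*n^3 + 2.7*n^2 + 10.58*n - 0.47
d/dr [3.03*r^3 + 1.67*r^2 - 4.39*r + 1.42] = 9.09*r^2 + 3.34*r - 4.39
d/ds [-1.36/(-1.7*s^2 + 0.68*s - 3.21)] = (0.9248 - 4.624*s)/(1.7*s^2 - 0.68*s + 3.21)^2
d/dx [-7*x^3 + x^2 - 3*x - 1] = -21*x^2 + 2*x - 3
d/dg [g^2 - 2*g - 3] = 2*g - 2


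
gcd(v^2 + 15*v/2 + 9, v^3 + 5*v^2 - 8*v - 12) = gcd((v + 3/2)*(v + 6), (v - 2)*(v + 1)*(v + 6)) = v + 6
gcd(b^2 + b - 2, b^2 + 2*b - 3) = b - 1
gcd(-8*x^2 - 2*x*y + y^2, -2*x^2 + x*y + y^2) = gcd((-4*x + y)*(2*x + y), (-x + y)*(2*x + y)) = 2*x + y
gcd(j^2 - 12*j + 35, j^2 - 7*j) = j - 7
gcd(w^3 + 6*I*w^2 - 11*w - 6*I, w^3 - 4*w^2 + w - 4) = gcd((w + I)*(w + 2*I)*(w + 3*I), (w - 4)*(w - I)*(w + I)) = w + I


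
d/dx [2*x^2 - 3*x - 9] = 4*x - 3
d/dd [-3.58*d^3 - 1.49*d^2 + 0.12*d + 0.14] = -10.74*d^2 - 2.98*d + 0.12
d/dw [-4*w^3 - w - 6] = -12*w^2 - 1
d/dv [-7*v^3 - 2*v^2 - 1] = v*(-21*v - 4)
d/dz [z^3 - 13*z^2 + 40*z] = 3*z^2 - 26*z + 40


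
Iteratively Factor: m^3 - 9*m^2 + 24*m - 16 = (m - 4)*(m^2 - 5*m + 4) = (m - 4)^2*(m - 1)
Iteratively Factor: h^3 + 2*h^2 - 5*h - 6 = (h + 1)*(h^2 + h - 6) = (h + 1)*(h + 3)*(h - 2)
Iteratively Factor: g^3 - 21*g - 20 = (g + 4)*(g^2 - 4*g - 5) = (g - 5)*(g + 4)*(g + 1)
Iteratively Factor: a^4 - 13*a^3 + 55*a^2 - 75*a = (a - 3)*(a^3 - 10*a^2 + 25*a) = (a - 5)*(a - 3)*(a^2 - 5*a) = a*(a - 5)*(a - 3)*(a - 5)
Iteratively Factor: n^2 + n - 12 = (n + 4)*(n - 3)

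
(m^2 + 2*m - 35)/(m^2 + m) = (m^2 + 2*m - 35)/(m*(m + 1))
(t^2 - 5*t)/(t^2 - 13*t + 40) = t/(t - 8)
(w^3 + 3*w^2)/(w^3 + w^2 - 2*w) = w*(w + 3)/(w^2 + w - 2)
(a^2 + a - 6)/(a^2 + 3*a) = (a - 2)/a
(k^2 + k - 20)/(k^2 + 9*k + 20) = (k - 4)/(k + 4)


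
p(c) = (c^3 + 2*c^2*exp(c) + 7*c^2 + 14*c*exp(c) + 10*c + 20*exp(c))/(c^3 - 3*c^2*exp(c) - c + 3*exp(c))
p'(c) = (2*c^2*exp(c) + 3*c^2 + 18*c*exp(c) + 14*c + 34*exp(c) + 10)/(c^3 - 3*c^2*exp(c) - c + 3*exp(c)) + (3*c^2*exp(c) - 3*c^2 + 6*c*exp(c) - 3*exp(c) + 1)*(c^3 + 2*c^2*exp(c) + 7*c^2 + 14*c*exp(c) + 10*c + 20*exp(c))/(c^3 - 3*c^2*exp(c) - c + 3*exp(c))^2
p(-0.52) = 2.64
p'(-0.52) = 6.35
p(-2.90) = -0.23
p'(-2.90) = -0.01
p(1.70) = -11.27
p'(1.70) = 16.70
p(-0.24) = 4.56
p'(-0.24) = 7.64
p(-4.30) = -0.09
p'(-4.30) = -0.13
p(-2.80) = -0.23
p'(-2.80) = 0.03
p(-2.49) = -0.20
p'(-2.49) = 0.18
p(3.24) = -3.37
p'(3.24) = 1.49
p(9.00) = -1.28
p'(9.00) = 0.08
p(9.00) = -1.28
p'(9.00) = 0.08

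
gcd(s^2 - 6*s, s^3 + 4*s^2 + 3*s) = s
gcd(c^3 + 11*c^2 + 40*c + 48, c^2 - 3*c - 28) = c + 4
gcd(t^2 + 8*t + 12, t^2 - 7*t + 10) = 1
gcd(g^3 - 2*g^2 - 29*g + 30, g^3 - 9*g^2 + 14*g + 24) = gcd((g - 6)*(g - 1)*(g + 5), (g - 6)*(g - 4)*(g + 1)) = g - 6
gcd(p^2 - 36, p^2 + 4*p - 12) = p + 6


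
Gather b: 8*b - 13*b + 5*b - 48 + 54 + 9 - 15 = 0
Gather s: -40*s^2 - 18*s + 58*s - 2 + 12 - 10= -40*s^2 + 40*s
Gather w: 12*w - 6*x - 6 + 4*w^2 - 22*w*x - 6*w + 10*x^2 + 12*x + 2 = 4*w^2 + w*(6 - 22*x) + 10*x^2 + 6*x - 4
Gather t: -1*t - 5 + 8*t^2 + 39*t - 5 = 8*t^2 + 38*t - 10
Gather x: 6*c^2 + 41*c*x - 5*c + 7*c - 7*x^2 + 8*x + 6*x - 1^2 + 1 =6*c^2 + 2*c - 7*x^2 + x*(41*c + 14)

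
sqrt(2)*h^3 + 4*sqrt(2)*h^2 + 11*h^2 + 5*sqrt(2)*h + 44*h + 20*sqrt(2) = (h + 4)*(h + 5*sqrt(2))*(sqrt(2)*h + 1)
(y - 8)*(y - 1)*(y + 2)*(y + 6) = y^4 - y^3 - 52*y^2 - 44*y + 96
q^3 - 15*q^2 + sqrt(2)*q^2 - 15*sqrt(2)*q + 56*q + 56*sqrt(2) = (q - 8)*(q - 7)*(q + sqrt(2))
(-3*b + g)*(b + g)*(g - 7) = -3*b^2*g + 21*b^2 - 2*b*g^2 + 14*b*g + g^3 - 7*g^2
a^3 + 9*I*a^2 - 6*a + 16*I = (a - I)*(a + 2*I)*(a + 8*I)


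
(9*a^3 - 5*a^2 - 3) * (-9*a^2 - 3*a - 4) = -81*a^5 + 18*a^4 - 21*a^3 + 47*a^2 + 9*a + 12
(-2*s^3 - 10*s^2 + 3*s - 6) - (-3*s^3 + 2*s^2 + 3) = s^3 - 12*s^2 + 3*s - 9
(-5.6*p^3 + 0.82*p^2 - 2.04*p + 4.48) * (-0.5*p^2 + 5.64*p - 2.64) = 2.8*p^5 - 31.994*p^4 + 20.4288*p^3 - 15.9104*p^2 + 30.6528*p - 11.8272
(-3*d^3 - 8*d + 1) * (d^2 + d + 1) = -3*d^5 - 3*d^4 - 11*d^3 - 7*d^2 - 7*d + 1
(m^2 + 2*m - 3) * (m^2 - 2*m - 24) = m^4 - 31*m^2 - 42*m + 72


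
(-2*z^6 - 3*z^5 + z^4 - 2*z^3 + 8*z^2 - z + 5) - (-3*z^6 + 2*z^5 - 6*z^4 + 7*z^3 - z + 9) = z^6 - 5*z^5 + 7*z^4 - 9*z^3 + 8*z^2 - 4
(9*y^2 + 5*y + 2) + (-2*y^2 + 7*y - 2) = 7*y^2 + 12*y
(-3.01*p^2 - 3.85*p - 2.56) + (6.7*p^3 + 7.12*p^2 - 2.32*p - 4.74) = 6.7*p^3 + 4.11*p^2 - 6.17*p - 7.3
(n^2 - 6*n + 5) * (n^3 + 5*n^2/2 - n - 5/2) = n^5 - 7*n^4/2 - 11*n^3 + 16*n^2 + 10*n - 25/2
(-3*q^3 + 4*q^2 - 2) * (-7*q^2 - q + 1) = 21*q^5 - 25*q^4 - 7*q^3 + 18*q^2 + 2*q - 2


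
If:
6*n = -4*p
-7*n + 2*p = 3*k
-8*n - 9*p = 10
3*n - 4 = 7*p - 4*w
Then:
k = -200/33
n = 20/11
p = -30/11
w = -113/22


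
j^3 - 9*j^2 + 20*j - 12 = (j - 6)*(j - 2)*(j - 1)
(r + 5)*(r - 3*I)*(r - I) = r^3 + 5*r^2 - 4*I*r^2 - 3*r - 20*I*r - 15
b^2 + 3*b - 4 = (b - 1)*(b + 4)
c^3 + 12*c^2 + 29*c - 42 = (c - 1)*(c + 6)*(c + 7)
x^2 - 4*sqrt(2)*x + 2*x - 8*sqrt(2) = (x + 2)*(x - 4*sqrt(2))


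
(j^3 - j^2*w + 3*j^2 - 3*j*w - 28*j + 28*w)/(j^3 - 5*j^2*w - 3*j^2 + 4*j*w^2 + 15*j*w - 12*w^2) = (-j^2 - 3*j + 28)/(-j^2 + 4*j*w + 3*j - 12*w)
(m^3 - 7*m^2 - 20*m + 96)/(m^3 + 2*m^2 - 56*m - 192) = (m - 3)/(m + 6)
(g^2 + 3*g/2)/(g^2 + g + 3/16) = 8*g*(2*g + 3)/(16*g^2 + 16*g + 3)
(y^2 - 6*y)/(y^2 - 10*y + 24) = y/(y - 4)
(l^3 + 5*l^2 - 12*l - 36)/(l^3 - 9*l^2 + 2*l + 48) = (l + 6)/(l - 8)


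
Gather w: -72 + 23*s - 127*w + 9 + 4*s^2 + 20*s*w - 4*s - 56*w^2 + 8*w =4*s^2 + 19*s - 56*w^2 + w*(20*s - 119) - 63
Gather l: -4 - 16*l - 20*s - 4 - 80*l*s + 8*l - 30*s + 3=l*(-80*s - 8) - 50*s - 5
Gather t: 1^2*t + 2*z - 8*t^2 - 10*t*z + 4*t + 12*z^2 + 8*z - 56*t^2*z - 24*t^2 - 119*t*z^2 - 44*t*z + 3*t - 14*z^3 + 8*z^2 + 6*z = t^2*(-56*z - 32) + t*(-119*z^2 - 54*z + 8) - 14*z^3 + 20*z^2 + 16*z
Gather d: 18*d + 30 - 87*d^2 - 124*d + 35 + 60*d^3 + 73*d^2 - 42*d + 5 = 60*d^3 - 14*d^2 - 148*d + 70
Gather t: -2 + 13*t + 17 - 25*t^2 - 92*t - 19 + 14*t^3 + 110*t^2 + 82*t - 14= 14*t^3 + 85*t^2 + 3*t - 18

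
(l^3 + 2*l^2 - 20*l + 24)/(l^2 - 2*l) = l + 4 - 12/l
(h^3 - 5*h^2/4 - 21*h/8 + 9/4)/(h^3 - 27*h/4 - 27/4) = (4*h^2 - 11*h + 6)/(2*(2*h^2 - 3*h - 9))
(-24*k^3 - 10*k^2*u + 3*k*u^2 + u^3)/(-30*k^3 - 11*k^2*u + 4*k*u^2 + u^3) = (4*k + u)/(5*k + u)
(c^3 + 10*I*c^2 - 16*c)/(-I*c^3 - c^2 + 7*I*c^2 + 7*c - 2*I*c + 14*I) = c*(I*c^2 - 10*c - 16*I)/(c^3 - c^2*(7 + I) + c*(2 + 7*I) - 14)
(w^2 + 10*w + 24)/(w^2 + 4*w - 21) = (w^2 + 10*w + 24)/(w^2 + 4*w - 21)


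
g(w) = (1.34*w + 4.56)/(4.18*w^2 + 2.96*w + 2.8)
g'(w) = (-8.36*w - 2.96)*(1.34*w + 4.56)/(4.18*w^2 + 2.96*w + 2.8)^2 + 1.34/(4.18*w^2 + 2.96*w + 2.8)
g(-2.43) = 0.06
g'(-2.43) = 0.12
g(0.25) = 1.29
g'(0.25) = -1.36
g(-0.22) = 1.81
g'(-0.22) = -0.29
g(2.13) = 0.26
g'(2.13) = -0.15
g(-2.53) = 0.05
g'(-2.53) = 0.10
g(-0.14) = 1.77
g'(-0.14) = -0.74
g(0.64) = 0.85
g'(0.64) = -0.89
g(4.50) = 0.11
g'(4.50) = -0.03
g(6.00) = 0.07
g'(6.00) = -0.02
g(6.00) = 0.07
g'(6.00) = -0.02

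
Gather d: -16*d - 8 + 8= -16*d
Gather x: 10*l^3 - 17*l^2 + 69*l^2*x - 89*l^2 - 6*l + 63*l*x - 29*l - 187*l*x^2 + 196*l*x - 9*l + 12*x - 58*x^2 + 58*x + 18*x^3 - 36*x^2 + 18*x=10*l^3 - 106*l^2 - 44*l + 18*x^3 + x^2*(-187*l - 94) + x*(69*l^2 + 259*l + 88)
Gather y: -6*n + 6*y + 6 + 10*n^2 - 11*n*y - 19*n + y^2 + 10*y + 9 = 10*n^2 - 25*n + y^2 + y*(16 - 11*n) + 15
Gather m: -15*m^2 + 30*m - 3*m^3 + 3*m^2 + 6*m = -3*m^3 - 12*m^2 + 36*m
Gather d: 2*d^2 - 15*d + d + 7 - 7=2*d^2 - 14*d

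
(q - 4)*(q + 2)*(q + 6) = q^3 + 4*q^2 - 20*q - 48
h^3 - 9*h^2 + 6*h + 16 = (h - 8)*(h - 2)*(h + 1)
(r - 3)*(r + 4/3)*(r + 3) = r^3 + 4*r^2/3 - 9*r - 12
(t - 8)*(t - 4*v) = t^2 - 4*t*v - 8*t + 32*v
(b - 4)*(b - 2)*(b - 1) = b^3 - 7*b^2 + 14*b - 8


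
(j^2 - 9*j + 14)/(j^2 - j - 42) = (j - 2)/(j + 6)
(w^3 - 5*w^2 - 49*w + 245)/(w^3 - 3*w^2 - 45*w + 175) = (w - 7)/(w - 5)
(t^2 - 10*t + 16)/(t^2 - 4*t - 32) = (t - 2)/(t + 4)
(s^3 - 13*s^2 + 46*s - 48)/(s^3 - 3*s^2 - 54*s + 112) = (s - 3)/(s + 7)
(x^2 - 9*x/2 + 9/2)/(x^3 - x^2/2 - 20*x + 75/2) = (2*x - 3)/(2*x^2 + 5*x - 25)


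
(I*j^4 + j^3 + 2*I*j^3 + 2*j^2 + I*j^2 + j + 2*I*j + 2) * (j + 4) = I*j^5 + j^4 + 6*I*j^4 + 6*j^3 + 9*I*j^3 + 9*j^2 + 6*I*j^2 + 6*j + 8*I*j + 8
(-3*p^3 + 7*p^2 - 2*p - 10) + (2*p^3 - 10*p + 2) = -p^3 + 7*p^2 - 12*p - 8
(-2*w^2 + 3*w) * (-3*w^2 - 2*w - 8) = 6*w^4 - 5*w^3 + 10*w^2 - 24*w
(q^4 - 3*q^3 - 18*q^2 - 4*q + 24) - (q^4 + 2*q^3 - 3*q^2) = -5*q^3 - 15*q^2 - 4*q + 24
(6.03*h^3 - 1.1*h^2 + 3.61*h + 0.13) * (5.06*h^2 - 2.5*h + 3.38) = 30.5118*h^5 - 20.641*h^4 + 41.398*h^3 - 12.0852*h^2 + 11.8768*h + 0.4394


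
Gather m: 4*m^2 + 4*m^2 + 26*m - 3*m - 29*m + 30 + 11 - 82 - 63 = 8*m^2 - 6*m - 104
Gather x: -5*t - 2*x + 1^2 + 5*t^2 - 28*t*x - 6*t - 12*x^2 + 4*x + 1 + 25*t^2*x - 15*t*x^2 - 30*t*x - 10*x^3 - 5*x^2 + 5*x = 5*t^2 - 11*t - 10*x^3 + x^2*(-15*t - 17) + x*(25*t^2 - 58*t + 7) + 2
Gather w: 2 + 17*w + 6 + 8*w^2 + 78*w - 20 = 8*w^2 + 95*w - 12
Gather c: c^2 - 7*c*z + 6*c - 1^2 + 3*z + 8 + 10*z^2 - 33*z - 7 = c^2 + c*(6 - 7*z) + 10*z^2 - 30*z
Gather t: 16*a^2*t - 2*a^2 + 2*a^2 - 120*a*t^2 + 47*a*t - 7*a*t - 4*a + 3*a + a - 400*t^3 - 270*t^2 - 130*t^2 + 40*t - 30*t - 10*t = -400*t^3 + t^2*(-120*a - 400) + t*(16*a^2 + 40*a)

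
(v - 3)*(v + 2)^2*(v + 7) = v^4 + 8*v^3 - v^2 - 68*v - 84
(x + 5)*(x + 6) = x^2 + 11*x + 30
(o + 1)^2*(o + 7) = o^3 + 9*o^2 + 15*o + 7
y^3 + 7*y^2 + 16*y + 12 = (y + 2)^2*(y + 3)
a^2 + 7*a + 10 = (a + 2)*(a + 5)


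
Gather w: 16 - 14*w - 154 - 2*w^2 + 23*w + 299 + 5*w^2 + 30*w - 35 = 3*w^2 + 39*w + 126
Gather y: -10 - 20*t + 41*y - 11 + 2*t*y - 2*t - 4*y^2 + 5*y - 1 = -22*t - 4*y^2 + y*(2*t + 46) - 22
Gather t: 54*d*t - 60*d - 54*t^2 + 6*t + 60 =-60*d - 54*t^2 + t*(54*d + 6) + 60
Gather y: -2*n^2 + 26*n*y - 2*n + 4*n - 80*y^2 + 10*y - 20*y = -2*n^2 + 2*n - 80*y^2 + y*(26*n - 10)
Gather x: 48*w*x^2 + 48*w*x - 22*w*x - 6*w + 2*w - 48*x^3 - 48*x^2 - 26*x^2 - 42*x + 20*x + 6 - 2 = -4*w - 48*x^3 + x^2*(48*w - 74) + x*(26*w - 22) + 4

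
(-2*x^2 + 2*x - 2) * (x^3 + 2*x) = -2*x^5 + 2*x^4 - 6*x^3 + 4*x^2 - 4*x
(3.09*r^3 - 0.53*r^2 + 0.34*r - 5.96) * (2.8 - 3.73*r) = -11.5257*r^4 + 10.6289*r^3 - 2.7522*r^2 + 23.1828*r - 16.688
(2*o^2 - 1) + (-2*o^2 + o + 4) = o + 3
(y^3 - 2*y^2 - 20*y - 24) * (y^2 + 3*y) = y^5 + y^4 - 26*y^3 - 84*y^2 - 72*y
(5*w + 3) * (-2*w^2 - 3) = -10*w^3 - 6*w^2 - 15*w - 9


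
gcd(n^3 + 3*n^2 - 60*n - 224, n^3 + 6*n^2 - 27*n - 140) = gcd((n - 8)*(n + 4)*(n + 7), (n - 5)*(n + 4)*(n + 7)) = n^2 + 11*n + 28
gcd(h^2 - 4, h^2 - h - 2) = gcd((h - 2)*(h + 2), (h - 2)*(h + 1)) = h - 2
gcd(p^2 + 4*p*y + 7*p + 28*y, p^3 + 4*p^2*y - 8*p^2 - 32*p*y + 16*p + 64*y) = p + 4*y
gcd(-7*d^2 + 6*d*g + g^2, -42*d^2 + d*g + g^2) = 7*d + g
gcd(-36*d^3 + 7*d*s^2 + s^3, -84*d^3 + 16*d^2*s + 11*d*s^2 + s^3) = -12*d^2 + 4*d*s + s^2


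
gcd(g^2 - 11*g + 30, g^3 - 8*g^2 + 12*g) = g - 6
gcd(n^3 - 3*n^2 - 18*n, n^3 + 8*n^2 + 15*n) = n^2 + 3*n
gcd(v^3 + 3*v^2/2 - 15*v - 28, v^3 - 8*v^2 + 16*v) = v - 4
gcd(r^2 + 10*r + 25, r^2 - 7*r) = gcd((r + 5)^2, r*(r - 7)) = 1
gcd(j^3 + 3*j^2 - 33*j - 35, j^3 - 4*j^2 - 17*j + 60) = j - 5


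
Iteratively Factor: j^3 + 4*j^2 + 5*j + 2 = (j + 1)*(j^2 + 3*j + 2) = (j + 1)*(j + 2)*(j + 1)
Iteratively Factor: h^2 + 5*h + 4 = (h + 1)*(h + 4)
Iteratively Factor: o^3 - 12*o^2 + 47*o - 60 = (o - 3)*(o^2 - 9*o + 20) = (o - 4)*(o - 3)*(o - 5)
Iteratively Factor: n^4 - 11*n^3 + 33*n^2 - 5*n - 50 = (n + 1)*(n^3 - 12*n^2 + 45*n - 50) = (n - 5)*(n + 1)*(n^2 - 7*n + 10) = (n - 5)^2*(n + 1)*(n - 2)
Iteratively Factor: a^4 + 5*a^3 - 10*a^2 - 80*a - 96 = (a + 2)*(a^3 + 3*a^2 - 16*a - 48) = (a + 2)*(a + 3)*(a^2 - 16) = (a + 2)*(a + 3)*(a + 4)*(a - 4)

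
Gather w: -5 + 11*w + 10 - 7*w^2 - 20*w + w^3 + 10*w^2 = w^3 + 3*w^2 - 9*w + 5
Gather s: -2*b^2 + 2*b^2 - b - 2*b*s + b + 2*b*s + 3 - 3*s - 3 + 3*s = 0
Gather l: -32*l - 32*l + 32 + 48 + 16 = 96 - 64*l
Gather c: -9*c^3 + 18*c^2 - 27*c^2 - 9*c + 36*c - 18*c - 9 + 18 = -9*c^3 - 9*c^2 + 9*c + 9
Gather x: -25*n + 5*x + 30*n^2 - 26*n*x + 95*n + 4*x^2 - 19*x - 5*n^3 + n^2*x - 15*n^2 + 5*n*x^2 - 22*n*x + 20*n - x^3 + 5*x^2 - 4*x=-5*n^3 + 15*n^2 + 90*n - x^3 + x^2*(5*n + 9) + x*(n^2 - 48*n - 18)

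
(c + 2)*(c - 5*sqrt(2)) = c^2 - 5*sqrt(2)*c + 2*c - 10*sqrt(2)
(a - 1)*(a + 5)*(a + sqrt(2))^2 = a^4 + 2*sqrt(2)*a^3 + 4*a^3 - 3*a^2 + 8*sqrt(2)*a^2 - 10*sqrt(2)*a + 8*a - 10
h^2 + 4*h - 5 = (h - 1)*(h + 5)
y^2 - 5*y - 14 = (y - 7)*(y + 2)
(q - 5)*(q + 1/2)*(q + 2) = q^3 - 5*q^2/2 - 23*q/2 - 5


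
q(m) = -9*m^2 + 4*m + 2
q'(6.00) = -104.00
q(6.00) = -298.00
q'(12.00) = -212.00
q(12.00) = -1246.00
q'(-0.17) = 7.06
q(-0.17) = 1.06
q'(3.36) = -56.48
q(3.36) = -86.17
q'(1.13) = -16.34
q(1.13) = -4.97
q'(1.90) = -30.20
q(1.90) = -22.89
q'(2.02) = -32.36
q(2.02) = -26.64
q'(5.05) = -86.90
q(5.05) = -207.32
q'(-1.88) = 37.84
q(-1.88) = -37.33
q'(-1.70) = 34.60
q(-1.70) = -30.81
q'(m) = 4 - 18*m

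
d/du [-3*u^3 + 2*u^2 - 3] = u*(4 - 9*u)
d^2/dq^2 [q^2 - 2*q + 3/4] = 2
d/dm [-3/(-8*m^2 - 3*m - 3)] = 3*(-16*m - 3)/(8*m^2 + 3*m + 3)^2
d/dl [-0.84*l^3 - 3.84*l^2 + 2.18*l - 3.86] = -2.52*l^2 - 7.68*l + 2.18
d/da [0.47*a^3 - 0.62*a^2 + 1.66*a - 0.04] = 1.41*a^2 - 1.24*a + 1.66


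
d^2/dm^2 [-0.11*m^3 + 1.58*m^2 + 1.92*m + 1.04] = 3.16 - 0.66*m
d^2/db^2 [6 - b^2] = -2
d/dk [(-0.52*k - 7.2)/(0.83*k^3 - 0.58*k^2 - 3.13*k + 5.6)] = (0.8632*k^3 + 17.6264*k^2 - 8.352*k - 25.448)/(0.6889*k^6 - 0.9628*k^5 - 4.8594*k^4 + 12.9268*k^3 + 3.3009*k^2 - 35.056*k + 31.36)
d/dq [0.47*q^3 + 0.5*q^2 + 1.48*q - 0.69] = 1.41*q^2 + 1.0*q + 1.48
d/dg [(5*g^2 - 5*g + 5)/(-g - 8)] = 5*(-g^2 - 16*g + 9)/(g^2 + 16*g + 64)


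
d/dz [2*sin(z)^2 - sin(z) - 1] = (4*sin(z) - 1)*cos(z)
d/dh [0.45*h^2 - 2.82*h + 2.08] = 0.9*h - 2.82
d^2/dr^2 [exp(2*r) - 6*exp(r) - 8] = (4*exp(r) - 6)*exp(r)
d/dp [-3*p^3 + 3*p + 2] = 3 - 9*p^2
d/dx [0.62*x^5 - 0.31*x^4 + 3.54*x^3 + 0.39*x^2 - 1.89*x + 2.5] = 3.1*x^4 - 1.24*x^3 + 10.62*x^2 + 0.78*x - 1.89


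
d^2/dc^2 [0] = 0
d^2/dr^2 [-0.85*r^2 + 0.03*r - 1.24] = -1.70000000000000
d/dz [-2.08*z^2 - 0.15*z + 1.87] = -4.16*z - 0.15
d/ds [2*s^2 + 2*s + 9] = 4*s + 2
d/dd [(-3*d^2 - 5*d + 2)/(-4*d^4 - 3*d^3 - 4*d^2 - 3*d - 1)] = (-24*d^5 - 69*d^4 + 2*d^3 + 7*d^2 + 22*d + 11)/(16*d^8 + 24*d^7 + 41*d^6 + 48*d^5 + 42*d^4 + 30*d^3 + 17*d^2 + 6*d + 1)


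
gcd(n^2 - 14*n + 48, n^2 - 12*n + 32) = n - 8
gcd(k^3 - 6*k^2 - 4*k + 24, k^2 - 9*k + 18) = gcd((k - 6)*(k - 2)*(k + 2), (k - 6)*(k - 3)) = k - 6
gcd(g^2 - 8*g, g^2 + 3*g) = g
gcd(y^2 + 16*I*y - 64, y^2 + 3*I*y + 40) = y + 8*I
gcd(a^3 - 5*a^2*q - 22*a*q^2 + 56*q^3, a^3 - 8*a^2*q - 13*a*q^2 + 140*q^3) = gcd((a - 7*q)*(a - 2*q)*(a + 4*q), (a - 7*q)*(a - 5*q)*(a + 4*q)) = -a^2 + 3*a*q + 28*q^2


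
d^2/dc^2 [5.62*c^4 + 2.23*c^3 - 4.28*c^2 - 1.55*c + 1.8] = 67.44*c^2 + 13.38*c - 8.56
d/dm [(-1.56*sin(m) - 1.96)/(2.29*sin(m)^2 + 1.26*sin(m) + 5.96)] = (3.5724*sin(m)^2 + 8.9768*sin(m) - 6.828)*cos(m)/(5.2441*sin(m)^4 + 5.7708*sin(m)^3 + 28.8844*sin(m)^2 + 15.0192*sin(m) + 35.5216)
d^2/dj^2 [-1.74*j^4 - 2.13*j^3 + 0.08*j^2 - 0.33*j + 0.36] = -20.88*j^2 - 12.78*j + 0.16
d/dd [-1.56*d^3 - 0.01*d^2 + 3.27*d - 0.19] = -4.68*d^2 - 0.02*d + 3.27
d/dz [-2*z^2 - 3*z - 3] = -4*z - 3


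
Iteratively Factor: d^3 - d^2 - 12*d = (d - 4)*(d^2 + 3*d) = d*(d - 4)*(d + 3)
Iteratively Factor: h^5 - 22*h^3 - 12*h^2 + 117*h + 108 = (h - 4)*(h^4 + 4*h^3 - 6*h^2 - 36*h - 27) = (h - 4)*(h + 1)*(h^3 + 3*h^2 - 9*h - 27) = (h - 4)*(h + 1)*(h + 3)*(h^2 - 9) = (h - 4)*(h - 3)*(h + 1)*(h + 3)*(h + 3)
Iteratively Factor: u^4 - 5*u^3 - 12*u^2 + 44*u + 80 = (u - 4)*(u^3 - u^2 - 16*u - 20) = (u - 4)*(u + 2)*(u^2 - 3*u - 10) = (u - 4)*(u + 2)^2*(u - 5)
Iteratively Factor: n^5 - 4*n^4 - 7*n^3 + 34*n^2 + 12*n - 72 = (n - 3)*(n^4 - n^3 - 10*n^2 + 4*n + 24) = (n - 3)*(n + 2)*(n^3 - 3*n^2 - 4*n + 12) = (n - 3)*(n + 2)^2*(n^2 - 5*n + 6) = (n - 3)*(n - 2)*(n + 2)^2*(n - 3)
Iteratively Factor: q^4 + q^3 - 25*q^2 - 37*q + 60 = (q - 5)*(q^3 + 6*q^2 + 5*q - 12) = (q - 5)*(q + 4)*(q^2 + 2*q - 3) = (q - 5)*(q + 3)*(q + 4)*(q - 1)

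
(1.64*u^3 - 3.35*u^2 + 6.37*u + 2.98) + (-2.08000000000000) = 1.64*u^3 - 3.35*u^2 + 6.37*u + 0.9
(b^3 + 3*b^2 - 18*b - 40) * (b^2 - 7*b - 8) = b^5 - 4*b^4 - 47*b^3 + 62*b^2 + 424*b + 320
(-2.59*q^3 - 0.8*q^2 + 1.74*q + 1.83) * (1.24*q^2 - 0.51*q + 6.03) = -3.2116*q^5 + 0.3289*q^4 - 13.0521*q^3 - 3.4422*q^2 + 9.5589*q + 11.0349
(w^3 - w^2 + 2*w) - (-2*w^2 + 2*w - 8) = w^3 + w^2 + 8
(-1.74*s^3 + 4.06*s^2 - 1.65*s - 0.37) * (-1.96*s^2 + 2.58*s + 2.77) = 3.4104*s^5 - 12.4468*s^4 + 8.889*s^3 + 7.7144*s^2 - 5.5251*s - 1.0249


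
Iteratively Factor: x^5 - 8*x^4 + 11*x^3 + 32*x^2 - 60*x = (x - 2)*(x^4 - 6*x^3 - x^2 + 30*x) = (x - 5)*(x - 2)*(x^3 - x^2 - 6*x) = (x - 5)*(x - 3)*(x - 2)*(x^2 + 2*x) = (x - 5)*(x - 3)*(x - 2)*(x + 2)*(x)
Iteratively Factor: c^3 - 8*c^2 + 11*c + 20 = (c + 1)*(c^2 - 9*c + 20) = (c - 5)*(c + 1)*(c - 4)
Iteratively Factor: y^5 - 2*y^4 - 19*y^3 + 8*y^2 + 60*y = (y - 5)*(y^4 + 3*y^3 - 4*y^2 - 12*y) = y*(y - 5)*(y^3 + 3*y^2 - 4*y - 12) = y*(y - 5)*(y + 2)*(y^2 + y - 6) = y*(y - 5)*(y + 2)*(y + 3)*(y - 2)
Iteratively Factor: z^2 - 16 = (z + 4)*(z - 4)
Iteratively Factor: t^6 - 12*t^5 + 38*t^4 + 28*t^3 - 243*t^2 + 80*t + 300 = (t - 3)*(t^5 - 9*t^4 + 11*t^3 + 61*t^2 - 60*t - 100) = (t - 5)*(t - 3)*(t^4 - 4*t^3 - 9*t^2 + 16*t + 20) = (t - 5)*(t - 3)*(t - 2)*(t^3 - 2*t^2 - 13*t - 10) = (t - 5)*(t - 3)*(t - 2)*(t + 2)*(t^2 - 4*t - 5) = (t - 5)^2*(t - 3)*(t - 2)*(t + 2)*(t + 1)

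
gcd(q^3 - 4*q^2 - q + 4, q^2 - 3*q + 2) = q - 1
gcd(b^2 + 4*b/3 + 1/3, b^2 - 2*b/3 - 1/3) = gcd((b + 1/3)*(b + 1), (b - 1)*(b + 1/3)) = b + 1/3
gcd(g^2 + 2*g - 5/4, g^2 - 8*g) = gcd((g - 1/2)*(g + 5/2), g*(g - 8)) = 1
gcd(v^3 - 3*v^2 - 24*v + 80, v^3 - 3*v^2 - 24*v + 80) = v^3 - 3*v^2 - 24*v + 80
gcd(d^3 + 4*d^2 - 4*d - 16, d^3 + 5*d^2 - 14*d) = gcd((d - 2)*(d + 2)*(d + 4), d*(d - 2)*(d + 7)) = d - 2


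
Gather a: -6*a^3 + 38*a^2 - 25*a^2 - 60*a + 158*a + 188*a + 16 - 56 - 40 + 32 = -6*a^3 + 13*a^2 + 286*a - 48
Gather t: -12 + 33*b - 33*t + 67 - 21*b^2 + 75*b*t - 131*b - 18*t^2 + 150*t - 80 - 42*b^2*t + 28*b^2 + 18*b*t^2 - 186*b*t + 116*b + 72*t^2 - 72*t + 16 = 7*b^2 + 18*b + t^2*(18*b + 54) + t*(-42*b^2 - 111*b + 45) - 9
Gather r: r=r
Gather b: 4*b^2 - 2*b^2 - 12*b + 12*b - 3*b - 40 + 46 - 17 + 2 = 2*b^2 - 3*b - 9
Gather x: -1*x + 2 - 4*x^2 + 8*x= -4*x^2 + 7*x + 2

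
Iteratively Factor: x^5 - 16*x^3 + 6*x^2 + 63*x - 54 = (x - 1)*(x^4 + x^3 - 15*x^2 - 9*x + 54) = (x - 1)*(x + 3)*(x^3 - 2*x^2 - 9*x + 18) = (x - 2)*(x - 1)*(x + 3)*(x^2 - 9) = (x - 3)*(x - 2)*(x - 1)*(x + 3)*(x + 3)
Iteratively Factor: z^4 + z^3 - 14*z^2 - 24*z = (z)*(z^3 + z^2 - 14*z - 24) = z*(z + 3)*(z^2 - 2*z - 8) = z*(z + 2)*(z + 3)*(z - 4)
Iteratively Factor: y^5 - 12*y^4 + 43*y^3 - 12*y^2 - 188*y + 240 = (y - 5)*(y^4 - 7*y^3 + 8*y^2 + 28*y - 48) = (y - 5)*(y + 2)*(y^3 - 9*y^2 + 26*y - 24) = (y - 5)*(y - 2)*(y + 2)*(y^2 - 7*y + 12) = (y - 5)*(y - 3)*(y - 2)*(y + 2)*(y - 4)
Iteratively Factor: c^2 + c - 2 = (c - 1)*(c + 2)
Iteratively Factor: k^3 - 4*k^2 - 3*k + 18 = (k - 3)*(k^2 - k - 6) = (k - 3)*(k + 2)*(k - 3)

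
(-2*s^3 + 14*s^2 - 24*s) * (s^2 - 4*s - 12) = -2*s^5 + 22*s^4 - 56*s^3 - 72*s^2 + 288*s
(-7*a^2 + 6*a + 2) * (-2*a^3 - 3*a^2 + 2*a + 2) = 14*a^5 + 9*a^4 - 36*a^3 - 8*a^2 + 16*a + 4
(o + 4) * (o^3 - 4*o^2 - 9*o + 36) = o^4 - 25*o^2 + 144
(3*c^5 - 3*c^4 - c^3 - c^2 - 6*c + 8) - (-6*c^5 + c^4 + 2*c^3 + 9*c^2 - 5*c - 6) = 9*c^5 - 4*c^4 - 3*c^3 - 10*c^2 - c + 14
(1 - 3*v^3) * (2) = 2 - 6*v^3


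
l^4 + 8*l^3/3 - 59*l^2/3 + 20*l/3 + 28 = (l - 7/3)*(l - 2)*(l + 1)*(l + 6)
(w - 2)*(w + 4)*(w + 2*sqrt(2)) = w^3 + 2*w^2 + 2*sqrt(2)*w^2 - 8*w + 4*sqrt(2)*w - 16*sqrt(2)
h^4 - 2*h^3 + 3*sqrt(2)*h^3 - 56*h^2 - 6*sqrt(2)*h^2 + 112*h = h*(h - 2)*(h - 4*sqrt(2))*(h + 7*sqrt(2))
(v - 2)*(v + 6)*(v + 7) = v^3 + 11*v^2 + 16*v - 84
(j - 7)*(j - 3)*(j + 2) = j^3 - 8*j^2 + j + 42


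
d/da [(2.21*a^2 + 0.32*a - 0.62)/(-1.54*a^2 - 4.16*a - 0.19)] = (-8.7008*a^2 - 2.7494*a - 2.64)/(2.3716*a^4 + 12.8128*a^3 + 17.8908*a^2 + 1.5808*a + 0.0361)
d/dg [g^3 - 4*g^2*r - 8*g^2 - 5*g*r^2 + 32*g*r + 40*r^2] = 3*g^2 - 8*g*r - 16*g - 5*r^2 + 32*r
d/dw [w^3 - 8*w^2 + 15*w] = 3*w^2 - 16*w + 15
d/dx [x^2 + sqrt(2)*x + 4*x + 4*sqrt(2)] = 2*x + sqrt(2) + 4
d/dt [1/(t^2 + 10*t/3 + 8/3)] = 6*(-3*t - 5)/(3*t^2 + 10*t + 8)^2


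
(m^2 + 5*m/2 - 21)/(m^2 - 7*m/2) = (m + 6)/m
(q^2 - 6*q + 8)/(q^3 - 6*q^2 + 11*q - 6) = (q - 4)/(q^2 - 4*q + 3)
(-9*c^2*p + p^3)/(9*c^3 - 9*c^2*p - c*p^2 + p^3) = p/(-c + p)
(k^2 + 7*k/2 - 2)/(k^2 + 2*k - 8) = (k - 1/2)/(k - 2)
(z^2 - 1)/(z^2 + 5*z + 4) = (z - 1)/(z + 4)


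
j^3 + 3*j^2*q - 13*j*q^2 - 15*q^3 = (j - 3*q)*(j + q)*(j + 5*q)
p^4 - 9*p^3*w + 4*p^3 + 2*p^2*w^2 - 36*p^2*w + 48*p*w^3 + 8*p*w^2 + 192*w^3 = (p + 4)*(p - 8*w)*(p - 3*w)*(p + 2*w)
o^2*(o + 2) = o^3 + 2*o^2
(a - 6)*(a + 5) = a^2 - a - 30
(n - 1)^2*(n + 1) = n^3 - n^2 - n + 1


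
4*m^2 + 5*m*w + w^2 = (m + w)*(4*m + w)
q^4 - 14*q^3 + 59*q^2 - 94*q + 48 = (q - 8)*(q - 3)*(q - 2)*(q - 1)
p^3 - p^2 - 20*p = p*(p - 5)*(p + 4)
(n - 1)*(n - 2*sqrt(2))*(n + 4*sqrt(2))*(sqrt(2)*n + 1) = sqrt(2)*n^4 - sqrt(2)*n^3 + 5*n^3 - 14*sqrt(2)*n^2 - 5*n^2 - 16*n + 14*sqrt(2)*n + 16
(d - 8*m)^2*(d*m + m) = d^3*m - 16*d^2*m^2 + d^2*m + 64*d*m^3 - 16*d*m^2 + 64*m^3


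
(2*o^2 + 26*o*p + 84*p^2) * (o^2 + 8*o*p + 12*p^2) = 2*o^4 + 42*o^3*p + 316*o^2*p^2 + 984*o*p^3 + 1008*p^4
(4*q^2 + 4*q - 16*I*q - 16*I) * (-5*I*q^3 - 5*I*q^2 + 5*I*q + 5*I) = -20*I*q^5 - 80*q^4 - 40*I*q^4 - 160*q^3 + 40*I*q^2 + 160*q + 20*I*q + 80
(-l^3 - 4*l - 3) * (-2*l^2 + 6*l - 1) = 2*l^5 - 6*l^4 + 9*l^3 - 18*l^2 - 14*l + 3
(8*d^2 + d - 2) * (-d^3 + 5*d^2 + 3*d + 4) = -8*d^5 + 39*d^4 + 31*d^3 + 25*d^2 - 2*d - 8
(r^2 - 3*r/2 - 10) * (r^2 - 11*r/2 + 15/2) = r^4 - 7*r^3 + 23*r^2/4 + 175*r/4 - 75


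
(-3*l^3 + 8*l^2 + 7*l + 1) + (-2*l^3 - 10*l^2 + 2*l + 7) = -5*l^3 - 2*l^2 + 9*l + 8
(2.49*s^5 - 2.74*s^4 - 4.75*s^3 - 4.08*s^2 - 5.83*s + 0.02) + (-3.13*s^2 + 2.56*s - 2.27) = 2.49*s^5 - 2.74*s^4 - 4.75*s^3 - 7.21*s^2 - 3.27*s - 2.25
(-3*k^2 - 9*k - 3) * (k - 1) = -3*k^3 - 6*k^2 + 6*k + 3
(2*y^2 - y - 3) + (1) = 2*y^2 - y - 2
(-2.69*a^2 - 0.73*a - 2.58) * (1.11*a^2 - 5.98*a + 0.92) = -2.9859*a^4 + 15.2759*a^3 - 0.9732*a^2 + 14.7568*a - 2.3736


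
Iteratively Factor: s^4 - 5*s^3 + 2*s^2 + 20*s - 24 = (s + 2)*(s^3 - 7*s^2 + 16*s - 12) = (s - 2)*(s + 2)*(s^2 - 5*s + 6) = (s - 2)^2*(s + 2)*(s - 3)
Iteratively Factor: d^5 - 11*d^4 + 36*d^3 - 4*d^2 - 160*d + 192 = (d - 2)*(d^4 - 9*d^3 + 18*d^2 + 32*d - 96) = (d - 4)*(d - 2)*(d^3 - 5*d^2 - 2*d + 24) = (d - 4)^2*(d - 2)*(d^2 - d - 6) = (d - 4)^2*(d - 2)*(d + 2)*(d - 3)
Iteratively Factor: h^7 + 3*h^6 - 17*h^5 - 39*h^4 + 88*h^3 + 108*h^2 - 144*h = (h)*(h^6 + 3*h^5 - 17*h^4 - 39*h^3 + 88*h^2 + 108*h - 144) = h*(h - 1)*(h^5 + 4*h^4 - 13*h^3 - 52*h^2 + 36*h + 144) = h*(h - 1)*(h + 3)*(h^4 + h^3 - 16*h^2 - 4*h + 48) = h*(h - 1)*(h + 2)*(h + 3)*(h^3 - h^2 - 14*h + 24) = h*(h - 3)*(h - 1)*(h + 2)*(h + 3)*(h^2 + 2*h - 8) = h*(h - 3)*(h - 1)*(h + 2)*(h + 3)*(h + 4)*(h - 2)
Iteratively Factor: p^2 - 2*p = (p)*(p - 2)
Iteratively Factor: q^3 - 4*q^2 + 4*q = (q - 2)*(q^2 - 2*q) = q*(q - 2)*(q - 2)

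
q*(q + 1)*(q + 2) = q^3 + 3*q^2 + 2*q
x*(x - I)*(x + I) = x^3 + x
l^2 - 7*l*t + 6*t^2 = (l - 6*t)*(l - t)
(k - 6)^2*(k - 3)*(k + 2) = k^4 - 13*k^3 + 42*k^2 + 36*k - 216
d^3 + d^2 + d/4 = d*(d + 1/2)^2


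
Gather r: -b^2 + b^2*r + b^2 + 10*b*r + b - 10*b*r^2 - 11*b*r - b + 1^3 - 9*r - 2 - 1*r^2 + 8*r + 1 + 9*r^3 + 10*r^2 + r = 9*r^3 + r^2*(9 - 10*b) + r*(b^2 - b)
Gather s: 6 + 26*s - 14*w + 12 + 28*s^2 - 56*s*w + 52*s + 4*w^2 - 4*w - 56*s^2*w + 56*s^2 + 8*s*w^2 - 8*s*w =s^2*(84 - 56*w) + s*(8*w^2 - 64*w + 78) + 4*w^2 - 18*w + 18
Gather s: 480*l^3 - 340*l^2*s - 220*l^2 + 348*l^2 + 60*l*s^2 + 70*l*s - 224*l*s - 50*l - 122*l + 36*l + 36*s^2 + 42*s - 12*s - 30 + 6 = 480*l^3 + 128*l^2 - 136*l + s^2*(60*l + 36) + s*(-340*l^2 - 154*l + 30) - 24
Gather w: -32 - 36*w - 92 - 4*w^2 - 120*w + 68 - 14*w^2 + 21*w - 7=-18*w^2 - 135*w - 63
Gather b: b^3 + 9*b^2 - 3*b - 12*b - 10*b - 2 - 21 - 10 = b^3 + 9*b^2 - 25*b - 33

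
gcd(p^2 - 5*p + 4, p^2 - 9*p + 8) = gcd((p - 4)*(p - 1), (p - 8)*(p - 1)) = p - 1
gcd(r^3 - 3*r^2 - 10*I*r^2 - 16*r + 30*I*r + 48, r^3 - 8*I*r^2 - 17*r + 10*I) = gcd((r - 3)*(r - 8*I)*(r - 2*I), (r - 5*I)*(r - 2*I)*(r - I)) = r - 2*I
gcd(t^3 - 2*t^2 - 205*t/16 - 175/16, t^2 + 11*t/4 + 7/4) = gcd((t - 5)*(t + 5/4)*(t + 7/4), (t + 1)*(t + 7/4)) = t + 7/4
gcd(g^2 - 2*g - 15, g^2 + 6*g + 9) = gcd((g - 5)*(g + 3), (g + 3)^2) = g + 3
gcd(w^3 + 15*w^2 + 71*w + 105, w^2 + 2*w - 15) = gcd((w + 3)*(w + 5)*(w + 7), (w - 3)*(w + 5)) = w + 5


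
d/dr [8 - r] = -1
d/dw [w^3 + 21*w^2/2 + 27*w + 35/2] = 3*w^2 + 21*w + 27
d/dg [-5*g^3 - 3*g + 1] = -15*g^2 - 3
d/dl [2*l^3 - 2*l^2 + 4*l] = 6*l^2 - 4*l + 4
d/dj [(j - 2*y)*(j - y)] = 2*j - 3*y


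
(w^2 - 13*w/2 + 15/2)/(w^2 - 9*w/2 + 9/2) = (w - 5)/(w - 3)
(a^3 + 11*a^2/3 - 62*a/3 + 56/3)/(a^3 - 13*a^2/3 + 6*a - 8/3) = (a + 7)/(a - 1)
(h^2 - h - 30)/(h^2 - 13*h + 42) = (h + 5)/(h - 7)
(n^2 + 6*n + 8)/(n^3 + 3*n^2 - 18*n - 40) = (n + 4)/(n^2 + n - 20)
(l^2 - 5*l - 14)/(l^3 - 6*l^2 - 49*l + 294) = (l + 2)/(l^2 + l - 42)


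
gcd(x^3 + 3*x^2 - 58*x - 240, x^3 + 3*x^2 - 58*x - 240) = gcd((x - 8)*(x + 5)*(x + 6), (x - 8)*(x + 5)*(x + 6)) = x^3 + 3*x^2 - 58*x - 240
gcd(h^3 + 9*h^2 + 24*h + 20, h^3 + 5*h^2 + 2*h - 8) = h + 2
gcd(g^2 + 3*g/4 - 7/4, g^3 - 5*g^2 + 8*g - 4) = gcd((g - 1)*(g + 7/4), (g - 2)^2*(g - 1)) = g - 1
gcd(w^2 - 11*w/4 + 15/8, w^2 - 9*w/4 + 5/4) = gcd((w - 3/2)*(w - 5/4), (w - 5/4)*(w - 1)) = w - 5/4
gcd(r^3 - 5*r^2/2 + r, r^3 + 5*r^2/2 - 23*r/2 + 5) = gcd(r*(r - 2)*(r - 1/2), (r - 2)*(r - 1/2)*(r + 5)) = r^2 - 5*r/2 + 1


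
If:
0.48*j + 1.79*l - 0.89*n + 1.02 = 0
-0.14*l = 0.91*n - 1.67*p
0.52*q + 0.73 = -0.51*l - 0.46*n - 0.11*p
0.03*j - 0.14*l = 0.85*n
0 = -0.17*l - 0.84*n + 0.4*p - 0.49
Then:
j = -33.54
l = 7.24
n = -2.38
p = -0.69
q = -6.26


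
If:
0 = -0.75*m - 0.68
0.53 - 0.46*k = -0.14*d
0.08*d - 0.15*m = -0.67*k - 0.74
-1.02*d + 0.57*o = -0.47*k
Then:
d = -5.80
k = -0.61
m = -0.91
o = -9.88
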